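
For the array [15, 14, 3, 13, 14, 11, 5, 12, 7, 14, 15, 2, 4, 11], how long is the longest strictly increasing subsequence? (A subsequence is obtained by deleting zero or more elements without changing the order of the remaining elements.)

One longest increasing subsequence is 3, 11, 12, 14, 15 (positions 3,6,8,10,11), of length 5; no longer one exists.

5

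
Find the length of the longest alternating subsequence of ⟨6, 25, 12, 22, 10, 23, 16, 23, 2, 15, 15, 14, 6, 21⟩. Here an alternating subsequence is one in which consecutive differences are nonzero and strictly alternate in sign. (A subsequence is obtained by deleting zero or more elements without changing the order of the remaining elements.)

A longest alternating subsequence is 6, 25, 12, 22, 10, 23, 16, 23, 2, 15, 14, 21 (positions 1,2,3,4,5,6,7,8,9,10,12,14); its 11 consecutive differences strictly alternate in sign, and length 12 is optimal.

12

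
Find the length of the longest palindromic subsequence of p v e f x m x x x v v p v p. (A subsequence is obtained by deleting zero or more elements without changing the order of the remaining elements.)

One longest palindromic subsequence is pvxxxxvp (positions 1,2,5,7,8,9,13,14); it reads the same forward and backward, and the interval DP gives dp[1][14] = 8.

8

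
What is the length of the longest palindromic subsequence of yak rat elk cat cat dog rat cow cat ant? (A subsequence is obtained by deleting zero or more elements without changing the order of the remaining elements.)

One longest palindromic subsequence is rat cat cat rat (positions 2,4,5,7); it reads the same forward and backward, and the interval DP gives dp[1][10] = 4.

4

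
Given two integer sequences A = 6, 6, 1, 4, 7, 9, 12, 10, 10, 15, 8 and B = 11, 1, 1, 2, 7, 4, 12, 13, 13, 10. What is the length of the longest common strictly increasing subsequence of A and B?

3

For each value that appears in both, track the longest common increasing run ending there.
The best achievable length is 3; one witness is 1, 7, 12 (A-positions 3,5,7, B-positions 2,5,7).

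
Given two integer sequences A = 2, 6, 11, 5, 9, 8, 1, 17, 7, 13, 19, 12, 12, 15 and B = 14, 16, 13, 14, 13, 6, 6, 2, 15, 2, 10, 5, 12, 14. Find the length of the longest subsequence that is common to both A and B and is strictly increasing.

3

For each value that appears in both, track the longest common increasing run ending there.
The best achievable length is 3; one witness is 2, 5, 12 (A-positions 1,4,12, B-positions 8,12,13).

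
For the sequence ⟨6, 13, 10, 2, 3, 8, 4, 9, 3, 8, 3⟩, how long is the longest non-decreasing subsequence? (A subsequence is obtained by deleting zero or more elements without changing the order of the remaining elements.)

4

Let dp[i] be the longest non-decreasing subsequence ending at position i. Then dp = [1, 2, 2, 1, 2, 3, 3, 4, 3, 4, 4].
The maximum is 4; one witness is 2, 3, 8, 9 at positions 4,5,6,8.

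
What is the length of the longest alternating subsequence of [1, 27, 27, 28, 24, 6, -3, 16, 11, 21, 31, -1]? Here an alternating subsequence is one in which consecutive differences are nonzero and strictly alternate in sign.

7

Track the best alternating length ending on an up-step vs a down-step at each position: up/down = 1/1, 2/1, 2/1, 2/1, 2/3, 2/3, 1/3, 4/3, 4/5, 6/3, 6/1, 4/7.
The maximum over both is 7; one such subsequence is 1, 27, 6, 16, 11, 21, -1.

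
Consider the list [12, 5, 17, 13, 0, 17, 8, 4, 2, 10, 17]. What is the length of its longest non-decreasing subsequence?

4

Let dp[i] be the longest non-decreasing subsequence ending at position i. Then dp = [1, 1, 2, 2, 1, 3, 2, 2, 2, 3, 4].
The maximum is 4; one witness is 12, 17, 17, 17 at positions 1,3,6,11.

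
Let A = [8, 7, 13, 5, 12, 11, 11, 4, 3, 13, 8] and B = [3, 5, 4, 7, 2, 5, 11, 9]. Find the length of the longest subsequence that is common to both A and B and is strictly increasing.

2

A longest common strictly increasing subsequence is 5, 11 (length 2); it appears in order in both A and B, and no longer such subsequence exists.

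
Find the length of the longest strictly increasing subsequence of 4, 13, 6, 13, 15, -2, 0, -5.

4

Scanning left to right, the best length ending at each element is: 4→1, 13→2, 6→2, 13→3, 15→4, -2→1, 0→2, -5→1.
So the longest increasing subsequence has length 4, e.g. 4, 6, 13, 15.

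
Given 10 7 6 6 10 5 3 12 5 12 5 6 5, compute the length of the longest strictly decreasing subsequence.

5

Let dp[i] be the longest decreasing subsequence ending at position i. Then dp = [1, 2, 3, 3, 1, 4, 5, 1, 4, 1, 4, 3, 4].
The maximum is 5; one witness is 10, 7, 6, 5, 3 at positions 1,2,3,6,7.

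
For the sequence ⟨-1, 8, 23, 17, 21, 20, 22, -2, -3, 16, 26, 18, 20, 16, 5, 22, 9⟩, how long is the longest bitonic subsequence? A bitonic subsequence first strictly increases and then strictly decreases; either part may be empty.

9

One longest bitonic subsequence is -1, 8, 17, 21, 22, 26, 20, 16, 9 (positions 1,2,4,5,7,11,13,14,17): it rises to 26 then falls. Length 9 is optimal.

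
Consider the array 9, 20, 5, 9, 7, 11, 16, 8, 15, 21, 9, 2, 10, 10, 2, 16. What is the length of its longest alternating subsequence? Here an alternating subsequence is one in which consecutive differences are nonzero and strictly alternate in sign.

12

A longest alternating subsequence is 9, 20, 5, 9, 7, 11, 8, 15, 9, 10, 2, 16 (positions 1,2,3,4,5,6,8,9,11,13,15,16); its 11 consecutive differences strictly alternate in sign, and length 12 is optimal.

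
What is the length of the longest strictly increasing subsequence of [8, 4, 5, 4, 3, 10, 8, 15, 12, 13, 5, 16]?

6

Let dp[i] be the longest increasing subsequence ending at position i. Then dp = [1, 1, 2, 1, 1, 3, 3, 4, 4, 5, 2, 6].
The maximum is 6; one witness is 4, 5, 10, 12, 13, 16 at positions 2,3,6,9,10,12.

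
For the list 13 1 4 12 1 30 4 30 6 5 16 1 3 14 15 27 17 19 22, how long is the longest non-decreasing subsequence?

One longest non-decreasing subsequence is 1, 4, 4, 6, 14, 15, 17, 19, 22 (positions 2,3,7,9,14,15,17,18,19), of length 9; no longer one exists.

9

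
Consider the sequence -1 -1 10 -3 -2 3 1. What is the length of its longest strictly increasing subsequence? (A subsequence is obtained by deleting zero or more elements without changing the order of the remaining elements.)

3

Let dp[i] be the longest increasing subsequence ending at position i. Then dp = [1, 1, 2, 1, 2, 3, 3].
The maximum is 3; one witness is -3, -2, 3 at positions 4,5,6.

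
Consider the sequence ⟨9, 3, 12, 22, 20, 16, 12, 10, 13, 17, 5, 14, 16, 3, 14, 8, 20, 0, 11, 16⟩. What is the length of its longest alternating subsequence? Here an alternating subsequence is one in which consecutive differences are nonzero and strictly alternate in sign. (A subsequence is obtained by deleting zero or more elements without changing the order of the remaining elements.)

13

A longest alternating subsequence is 9, 3, 22, 12, 13, 5, 14, 3, 14, 8, 20, 0, 11 (positions 1,2,4,7,9,11,12,14,15,16,17,18,19); its 12 consecutive differences strictly alternate in sign, and length 13 is optimal.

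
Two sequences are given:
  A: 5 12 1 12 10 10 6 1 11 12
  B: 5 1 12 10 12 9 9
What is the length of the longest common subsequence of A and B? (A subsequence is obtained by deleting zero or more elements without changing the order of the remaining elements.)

5

A longest common subsequence is 5, 1, 12, 10, 12 (length 5); the LCS DP confirms no longer common subsequence exists.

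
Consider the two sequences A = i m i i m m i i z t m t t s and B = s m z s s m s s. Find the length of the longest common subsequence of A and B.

Backtracking the LCS table gives one alignment: m (A6,B2) → z (A9,B3) → m (A11,B6) → s (A14,B8).
So the longest common subsequence has length 4.

4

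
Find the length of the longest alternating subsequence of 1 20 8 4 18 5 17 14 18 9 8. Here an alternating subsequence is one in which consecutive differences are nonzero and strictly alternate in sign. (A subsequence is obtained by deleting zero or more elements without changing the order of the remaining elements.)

A longest alternating subsequence is 1, 20, 8, 18, 5, 17, 14, 18, 9 (positions 1,2,3,5,6,7,8,9,10); its 8 consecutive differences strictly alternate in sign, and length 9 is optimal.

9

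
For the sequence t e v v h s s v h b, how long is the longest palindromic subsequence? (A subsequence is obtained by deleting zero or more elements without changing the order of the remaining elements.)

4

Using dp[i][j] = 2 + dp[i+1][j−1] if the ends match, else max(dp[i+1][j], dp[i][j−1]):
dp[1][10] = 4. A witness is hssh at positions 5,6,7,9.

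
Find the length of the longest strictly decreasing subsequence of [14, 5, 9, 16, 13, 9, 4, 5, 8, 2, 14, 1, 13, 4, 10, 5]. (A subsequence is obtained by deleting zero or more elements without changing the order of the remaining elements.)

Scanning left to right, the best length ending at each element is: 14→1, 5→2, 9→2, 16→1, 13→2, 9→3, 4→4, 5→4, 8→4, 2→5, 14→2, 1→6, 13→3, 4→5, 10→4, 5→5.
So the longest decreasing subsequence has length 6, e.g. 14, 13, 9, 4, 2, 1.

6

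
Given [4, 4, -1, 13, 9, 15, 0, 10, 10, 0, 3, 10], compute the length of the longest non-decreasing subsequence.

6

Let dp[i] be the longest non-decreasing subsequence ending at position i. Then dp = [1, 2, 1, 3, 3, 4, 2, 4, 5, 3, 4, 6].
The maximum is 6; one witness is 4, 4, 9, 10, 10, 10 at positions 1,2,5,8,9,12.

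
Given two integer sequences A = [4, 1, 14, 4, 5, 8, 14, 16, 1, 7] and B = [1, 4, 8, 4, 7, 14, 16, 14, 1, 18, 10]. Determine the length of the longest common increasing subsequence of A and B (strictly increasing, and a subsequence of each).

5

A longest common strictly increasing subsequence is 1, 4, 8, 14, 16 (length 5); it appears in order in both A and B, and no longer such subsequence exists.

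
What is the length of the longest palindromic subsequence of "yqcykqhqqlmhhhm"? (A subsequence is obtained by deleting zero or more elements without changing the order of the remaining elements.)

One longest palindromic subsequence is mhhhm (positions 11,12,13,14,15); it reads the same forward and backward, and the interval DP gives dp[1][15] = 5.

5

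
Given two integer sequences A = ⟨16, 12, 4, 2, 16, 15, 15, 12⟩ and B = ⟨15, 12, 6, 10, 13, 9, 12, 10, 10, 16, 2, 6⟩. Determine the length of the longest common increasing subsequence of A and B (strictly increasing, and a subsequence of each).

2

For each value that appears in both, track the longest common increasing run ending there.
The best achievable length is 2; one witness is 12, 16 (A-positions 2,5, B-positions 2,10).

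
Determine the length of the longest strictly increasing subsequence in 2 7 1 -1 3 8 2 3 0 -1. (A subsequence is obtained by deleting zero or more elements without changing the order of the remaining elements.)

3

Scanning left to right, the best length ending at each element is: 2→1, 7→2, 1→1, -1→1, 3→2, 8→3, 2→2, 3→3, 0→2, -1→1.
So the longest increasing subsequence has length 3, e.g. 2, 7, 8.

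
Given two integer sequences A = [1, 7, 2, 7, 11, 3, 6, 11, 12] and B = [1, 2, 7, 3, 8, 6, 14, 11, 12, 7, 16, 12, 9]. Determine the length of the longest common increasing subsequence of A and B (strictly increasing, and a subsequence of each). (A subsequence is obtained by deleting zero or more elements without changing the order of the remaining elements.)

6

For each value that appears in both, track the longest common increasing run ending there.
The best achievable length is 6; one witness is 1, 2, 3, 6, 11, 12 (A-positions 1,3,6,7,8,9, B-positions 1,2,4,6,8,9).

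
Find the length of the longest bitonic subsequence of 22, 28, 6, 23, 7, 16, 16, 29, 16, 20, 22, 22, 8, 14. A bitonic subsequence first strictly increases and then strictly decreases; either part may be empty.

Let inc[i] be the LIS ending at i and dec[i] the longest strictly decreasing subsequence starting at i. inc = [1, 2, 1, 2, 2, 3, 3, 4, 3, 4, 5, 5, 3, 4], dec = [3, 4, 1, 3, 1, 2, 2, 3, 2, 2, 2, 2, 1, 1].
max_i inc[i]+dec[i]−1 = 6, with one witness 6, 7, 16, 29, 22, 14.

6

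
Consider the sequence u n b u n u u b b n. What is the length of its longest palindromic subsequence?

Using dp[i][j] = 2 + dp[i+1][j−1] if the ends match, else max(dp[i+1][j], dp[i][j−1]):
dp[1][10] = 7. A witness is nbuuubn at positions 2,3,4,6,7,9,10.

7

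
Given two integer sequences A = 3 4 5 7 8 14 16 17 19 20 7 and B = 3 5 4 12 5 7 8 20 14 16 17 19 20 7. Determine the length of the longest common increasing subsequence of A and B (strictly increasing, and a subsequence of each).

For each value that appears in both, track the longest common increasing run ending there.
The best achievable length is 10; one witness is 3, 4, 5, 7, 8, 14, 16, 17, 19, 20 (A-positions 1,2,3,4,5,6,7,8,9,10, B-positions 1,3,5,6,7,9,10,11,12,13).

10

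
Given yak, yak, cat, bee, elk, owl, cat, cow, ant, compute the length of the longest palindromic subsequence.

Using dp[i][j] = 2 + dp[i+1][j−1] if the ends match, else max(dp[i+1][j], dp[i][j−1]):
dp[1][9] = 3. A witness is cat owl cat at positions 3,6,7.

3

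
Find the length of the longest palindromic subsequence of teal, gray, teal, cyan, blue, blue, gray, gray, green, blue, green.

Using dp[i][j] = 2 + dp[i+1][j−1] if the ends match, else max(dp[i+1][j], dp[i][j−1]):
dp[1][11] = 4. A witness is blue gray gray blue at positions 6,7,8,10.

4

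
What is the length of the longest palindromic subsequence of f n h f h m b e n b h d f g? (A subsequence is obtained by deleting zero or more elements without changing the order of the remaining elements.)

One longest palindromic subsequence is fhbnbhf (positions 4,5,7,9,10,11,13); it reads the same forward and backward, and the interval DP gives dp[1][14] = 7.

7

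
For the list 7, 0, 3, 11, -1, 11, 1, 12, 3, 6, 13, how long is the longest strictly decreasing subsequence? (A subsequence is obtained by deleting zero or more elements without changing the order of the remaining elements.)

3

Let dp[i] be the longest decreasing subsequence ending at position i. Then dp = [1, 2, 2, 1, 3, 1, 3, 1, 2, 2, 1].
The maximum is 3; one witness is 7, 0, -1 at positions 1,2,5.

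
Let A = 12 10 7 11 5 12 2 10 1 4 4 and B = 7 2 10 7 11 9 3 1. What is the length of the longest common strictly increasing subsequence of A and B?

2

For each value that appears in both, track the longest common increasing run ending there.
The best achievable length is 2; one witness is 7, 10 (A-positions 3,8, B-positions 1,3).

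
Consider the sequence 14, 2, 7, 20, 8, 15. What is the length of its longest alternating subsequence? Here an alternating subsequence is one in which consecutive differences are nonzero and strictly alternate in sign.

A longest alternating subsequence is 14, 2, 20, 8, 15 (positions 1,2,4,5,6); its 4 consecutive differences strictly alternate in sign, and length 5 is optimal.

5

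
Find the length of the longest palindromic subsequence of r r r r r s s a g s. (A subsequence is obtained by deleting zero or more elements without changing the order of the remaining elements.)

One longest palindromic subsequence is rrrrr (positions 1,2,3,4,5); it reads the same forward and backward, and the interval DP gives dp[1][10] = 5.

5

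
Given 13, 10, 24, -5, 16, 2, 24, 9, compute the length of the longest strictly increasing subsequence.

Let dp[i] be the longest increasing subsequence ending at position i. Then dp = [1, 1, 2, 1, 2, 2, 3, 3].
The maximum is 3; one witness is 13, 16, 24 at positions 1,5,7.

3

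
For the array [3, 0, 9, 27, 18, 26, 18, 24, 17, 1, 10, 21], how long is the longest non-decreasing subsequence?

5

Scanning left to right, the best length ending at each element is: 3→1, 0→1, 9→2, 27→3, 18→3, 26→4, 18→4, 24→5, 17→3, 1→2, 10→3, 21→5.
So the longest non-decreasing subsequence has length 5, e.g. 3, 9, 18, 18, 24.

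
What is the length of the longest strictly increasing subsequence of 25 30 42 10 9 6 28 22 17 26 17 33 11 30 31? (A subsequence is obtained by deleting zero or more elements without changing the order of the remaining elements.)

Scanning left to right, the best length ending at each element is: 25→1, 30→2, 42→3, 10→1, 9→1, 6→1, 28→2, 22→2, 17→2, 26→3, 17→2, 33→4, 11→2, 30→4, 31→5.
So the longest increasing subsequence has length 5, e.g. 10, 22, 26, 30, 31.

5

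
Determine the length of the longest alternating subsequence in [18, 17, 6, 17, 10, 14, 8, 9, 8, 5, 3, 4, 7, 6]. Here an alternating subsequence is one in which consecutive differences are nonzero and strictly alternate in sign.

Track the best alternating length ending on an up-step vs a down-step at each position: up/down = 1/1, 1/2, 1/2, 3/2, 3/4, 5/4, 3/6, 7/6, 3/8, 1/8, 1/8, 9/8, 9/8, 9/10.
The maximum over both is 10; one such subsequence is 18, 6, 17, 10, 14, 8, 9, 5, 7, 6.

10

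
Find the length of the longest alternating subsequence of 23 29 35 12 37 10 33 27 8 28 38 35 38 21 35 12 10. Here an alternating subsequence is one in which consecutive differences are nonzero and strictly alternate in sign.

A longest alternating subsequence is 23, 29, 12, 37, 10, 33, 27, 38, 35, 38, 21, 35, 12 (positions 1,2,4,5,6,7,8,11,12,13,14,15,16); its 12 consecutive differences strictly alternate in sign, and length 13 is optimal.

13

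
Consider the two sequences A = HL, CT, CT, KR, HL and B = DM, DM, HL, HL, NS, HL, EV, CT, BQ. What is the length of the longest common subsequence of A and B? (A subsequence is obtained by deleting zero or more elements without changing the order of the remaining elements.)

2

Backtracking the LCS table gives one alignment: HL (A1,B6) → CT (A2,B8).
So the longest common subsequence has length 2.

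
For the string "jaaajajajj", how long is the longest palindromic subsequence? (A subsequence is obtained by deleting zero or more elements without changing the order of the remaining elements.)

One longest palindromic subsequence is jjajajj (positions 1,5,6,7,8,9,10); it reads the same forward and backward, and the interval DP gives dp[1][10] = 7.

7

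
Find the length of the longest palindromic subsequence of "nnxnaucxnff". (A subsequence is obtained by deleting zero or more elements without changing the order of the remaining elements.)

One longest palindromic subsequence is nxcxn (positions 2,3,7,8,9); it reads the same forward and backward, and the interval DP gives dp[1][11] = 5.

5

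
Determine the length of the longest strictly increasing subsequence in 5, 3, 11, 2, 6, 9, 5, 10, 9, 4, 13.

5

Let dp[i] be the longest increasing subsequence ending at position i. Then dp = [1, 1, 2, 1, 2, 3, 2, 4, 3, 2, 5].
The maximum is 5; one witness is 5, 6, 9, 10, 13 at positions 1,5,6,8,11.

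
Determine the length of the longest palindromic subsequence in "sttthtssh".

One longest palindromic subsequence is stttts (positions 1,2,3,4,6,8); it reads the same forward and backward, and the interval DP gives dp[1][9] = 6.

6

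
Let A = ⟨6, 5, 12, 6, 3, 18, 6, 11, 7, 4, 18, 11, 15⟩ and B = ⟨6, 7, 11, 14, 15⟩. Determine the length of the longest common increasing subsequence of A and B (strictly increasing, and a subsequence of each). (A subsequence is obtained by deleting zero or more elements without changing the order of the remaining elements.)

For each value that appears in both, track the longest common increasing run ending there.
The best achievable length is 4; one witness is 6, 7, 11, 15 (A-positions 1,9,12,13, B-positions 1,2,3,5).

4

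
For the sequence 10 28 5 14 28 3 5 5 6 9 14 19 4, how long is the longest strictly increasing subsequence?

6

Let dp[i] be the longest increasing subsequence ending at position i. Then dp = [1, 2, 1, 2, 3, 1, 2, 2, 3, 4, 5, 6, 2].
The maximum is 6; one witness is 3, 5, 6, 9, 14, 19 at positions 6,7,9,10,11,12.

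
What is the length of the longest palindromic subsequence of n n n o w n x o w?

4

Using dp[i][j] = 2 + dp[i+1][j−1] if the ends match, else max(dp[i+1][j], dp[i][j−1]):
dp[1][9] = 4. A witness is nnnn at positions 1,2,3,6.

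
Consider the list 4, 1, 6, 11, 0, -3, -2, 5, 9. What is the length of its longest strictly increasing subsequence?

4

Let dp[i] be the longest increasing subsequence ending at position i. Then dp = [1, 1, 2, 3, 1, 1, 2, 3, 4].
The maximum is 4; one witness is -3, -2, 5, 9 at positions 6,7,8,9.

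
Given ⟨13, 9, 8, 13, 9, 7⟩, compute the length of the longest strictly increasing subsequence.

2

Scanning left to right, the best length ending at each element is: 13→1, 9→1, 8→1, 13→2, 9→2, 7→1.
So the longest increasing subsequence has length 2, e.g. 9, 13.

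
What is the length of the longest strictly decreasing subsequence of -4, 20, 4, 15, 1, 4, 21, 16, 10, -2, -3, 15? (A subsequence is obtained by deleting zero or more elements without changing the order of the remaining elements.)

Let dp[i] be the longest decreasing subsequence ending at position i. Then dp = [1, 1, 2, 2, 3, 3, 1, 2, 3, 4, 5, 3].
The maximum is 5; one witness is 20, 4, 1, -2, -3 at positions 2,3,5,10,11.

5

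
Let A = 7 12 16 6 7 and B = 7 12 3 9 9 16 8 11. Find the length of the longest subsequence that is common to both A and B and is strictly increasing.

For each value that appears in both, track the longest common increasing run ending there.
The best achievable length is 3; one witness is 7, 12, 16 (A-positions 1,2,3, B-positions 1,2,6).

3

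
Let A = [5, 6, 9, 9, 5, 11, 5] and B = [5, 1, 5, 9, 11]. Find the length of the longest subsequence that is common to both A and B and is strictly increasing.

For each value that appears in both, track the longest common increasing run ending there.
The best achievable length is 3; one witness is 5, 9, 11 (A-positions 1,3,6, B-positions 1,4,5).

3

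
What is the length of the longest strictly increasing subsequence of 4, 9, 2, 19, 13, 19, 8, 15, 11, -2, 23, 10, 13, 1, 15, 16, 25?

7

Scanning left to right, the best length ending at each element is: 4→1, 9→2, 2→1, 19→3, 13→3, 19→4, 8→2, 15→4, 11→3, -2→1, 23→5, 10→3, 13→4, 1→2, 15→5, 16→6, 25→7.
So the longest increasing subsequence has length 7, e.g. 4, 9, 11, 13, 15, 16, 25.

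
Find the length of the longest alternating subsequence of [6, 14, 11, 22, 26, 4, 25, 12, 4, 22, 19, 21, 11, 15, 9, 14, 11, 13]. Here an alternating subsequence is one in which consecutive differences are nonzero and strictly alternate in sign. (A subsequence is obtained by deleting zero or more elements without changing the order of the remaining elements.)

A longest alternating subsequence is 6, 14, 11, 22, 4, 25, 12, 22, 19, 21, 11, 15, 9, 14, 11, 13 (positions 1,2,3,4,6,7,8,10,11,12,13,14,15,16,17,18); its 15 consecutive differences strictly alternate in sign, and length 16 is optimal.

16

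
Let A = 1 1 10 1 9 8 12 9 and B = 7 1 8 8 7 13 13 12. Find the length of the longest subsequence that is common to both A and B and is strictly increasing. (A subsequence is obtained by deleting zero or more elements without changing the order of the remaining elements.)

3

For each value that appears in both, track the longest common increasing run ending there.
The best achievable length is 3; one witness is 1, 8, 12 (A-positions 1,6,7, B-positions 2,3,8).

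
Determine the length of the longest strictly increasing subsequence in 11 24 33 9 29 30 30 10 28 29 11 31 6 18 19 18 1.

5

Let dp[i] be the longest increasing subsequence ending at position i. Then dp = [1, 2, 3, 1, 3, 4, 4, 2, 3, 4, 3, 5, 1, 4, 5, 4, 1].
The maximum is 5; one witness is 11, 24, 29, 30, 31 at positions 1,2,5,6,12.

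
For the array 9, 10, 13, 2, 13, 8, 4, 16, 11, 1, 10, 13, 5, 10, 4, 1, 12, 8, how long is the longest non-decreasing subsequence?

Scanning left to right, the best length ending at each element is: 9→1, 10→2, 13→3, 2→1, 13→4, 8→2, 4→2, 16→5, 11→3, 1→1, 10→3, 13→5, 5→3, 10→4, 4→3, 1→2, 12→5, 8→4.
So the longest non-decreasing subsequence has length 5, e.g. 9, 10, 13, 13, 16.

5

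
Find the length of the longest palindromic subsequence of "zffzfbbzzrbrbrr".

6

One longest palindromic subsequence is bbzzbb (positions 6,7,8,9,11,13); it reads the same forward and backward, and the interval DP gives dp[1][15] = 6.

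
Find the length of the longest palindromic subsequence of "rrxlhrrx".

5

Using dp[i][j] = 2 + dp[i+1][j−1] if the ends match, else max(dp[i+1][j], dp[i][j−1]):
dp[1][8] = 5. A witness is rrhrr at positions 1,2,5,6,7.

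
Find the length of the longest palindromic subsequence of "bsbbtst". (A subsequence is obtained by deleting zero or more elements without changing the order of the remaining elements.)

4

One longest palindromic subsequence is sbbs (positions 2,3,4,6); it reads the same forward and backward, and the interval DP gives dp[1][7] = 4.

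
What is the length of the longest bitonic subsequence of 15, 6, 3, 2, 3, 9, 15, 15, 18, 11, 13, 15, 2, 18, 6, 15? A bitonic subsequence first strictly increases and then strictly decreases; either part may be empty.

One longest bitonic subsequence is 2, 3, 9, 11, 13, 15, 18, 15 (positions 4,5,6,10,11,12,14,16): it rises to 18 then falls. Length 8 is optimal.

8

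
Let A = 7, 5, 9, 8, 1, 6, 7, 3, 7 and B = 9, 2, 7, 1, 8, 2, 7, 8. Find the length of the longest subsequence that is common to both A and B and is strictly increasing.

2

A longest common strictly increasing subsequence is 7, 8 (length 2); it appears in order in both A and B, and no longer such subsequence exists.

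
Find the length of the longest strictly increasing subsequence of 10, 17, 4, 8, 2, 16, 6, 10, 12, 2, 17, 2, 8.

Scanning left to right, the best length ending at each element is: 10→1, 17→2, 4→1, 8→2, 2→1, 16→3, 6→2, 10→3, 12→4, 2→1, 17→5, 2→1, 8→3.
So the longest increasing subsequence has length 5, e.g. 4, 8, 10, 12, 17.

5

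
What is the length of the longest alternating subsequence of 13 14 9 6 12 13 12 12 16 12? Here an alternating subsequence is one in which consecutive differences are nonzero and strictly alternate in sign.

A longest alternating subsequence is 13, 14, 9, 13, 12, 16, 12 (positions 1,2,3,6,7,9,10); its 6 consecutive differences strictly alternate in sign, and length 7 is optimal.

7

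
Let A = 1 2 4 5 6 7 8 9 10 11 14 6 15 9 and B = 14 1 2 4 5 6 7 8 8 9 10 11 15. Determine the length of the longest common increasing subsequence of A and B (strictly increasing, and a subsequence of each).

A longest common strictly increasing subsequence is 1, 2, 4, 5, 6, 7, 8, 9, 10, 11, 15 (length 11); it appears in order in both A and B, and no longer such subsequence exists.

11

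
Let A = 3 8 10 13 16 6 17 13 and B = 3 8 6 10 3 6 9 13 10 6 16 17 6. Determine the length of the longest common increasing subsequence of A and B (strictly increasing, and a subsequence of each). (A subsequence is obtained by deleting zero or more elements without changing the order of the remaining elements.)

6

A longest common strictly increasing subsequence is 3, 8, 10, 13, 16, 17 (length 6); it appears in order in both A and B, and no longer such subsequence exists.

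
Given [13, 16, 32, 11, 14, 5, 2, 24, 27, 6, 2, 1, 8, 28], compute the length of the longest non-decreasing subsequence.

5

Let dp[i] be the longest non-decreasing subsequence ending at position i. Then dp = [1, 2, 3, 1, 2, 1, 1, 3, 4, 2, 2, 1, 3, 5].
The maximum is 5; one witness is 13, 16, 24, 27, 28 at positions 1,2,8,9,14.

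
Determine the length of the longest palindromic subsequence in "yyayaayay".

Using dp[i][j] = 2 + dp[i+1][j−1] if the ends match, else max(dp[i+1][j], dp[i][j−1]):
dp[1][9] = 8. A witness is yayaayay at positions 1,3,4,5,6,7,8,9.

8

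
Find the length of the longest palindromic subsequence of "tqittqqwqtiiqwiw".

Using dp[i][j] = 2 + dp[i+1][j−1] if the ends match, else max(dp[i+1][j], dp[i][j−1]):
dp[1][16] = 9. A witness is qitqwqtiq at positions 2,3,5,6,8,9,10,12,13.

9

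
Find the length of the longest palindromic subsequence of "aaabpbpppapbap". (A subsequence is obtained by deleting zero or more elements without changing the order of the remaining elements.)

9

One longest palindromic subsequence is abpppppba (positions 3,4,5,7,8,9,11,12,13); it reads the same forward and backward, and the interval DP gives dp[1][14] = 9.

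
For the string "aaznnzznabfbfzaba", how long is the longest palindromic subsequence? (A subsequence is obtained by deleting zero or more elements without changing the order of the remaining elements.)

One longest palindromic subsequence is aaznzznzaa (positions 1,2,3,5,6,7,8,14,15,17); it reads the same forward and backward, and the interval DP gives dp[1][17] = 10.

10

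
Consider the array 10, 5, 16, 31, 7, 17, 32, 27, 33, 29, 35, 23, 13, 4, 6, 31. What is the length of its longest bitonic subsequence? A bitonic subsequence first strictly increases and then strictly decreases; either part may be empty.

9

Let inc[i] be the LIS ending at i and dec[i] the longest strictly decreasing subsequence starting at i. inc = [1, 1, 2, 3, 2, 3, 4, 4, 5, 5, 6, 4, 3, 1, 2, 6], dec = [3, 2, 3, 5, 2, 3, 5, 4, 5, 4, 4, 3, 2, 1, 1, 1].
max_i inc[i]+dec[i]−1 = 9, with one witness 10, 16, 31, 32, 33, 29, 23, 13, 6.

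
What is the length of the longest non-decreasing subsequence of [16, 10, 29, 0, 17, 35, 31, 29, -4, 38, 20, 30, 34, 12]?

One longest non-decreasing subsequence is 16, 29, 29, 30, 34 (positions 1,3,8,12,13), of length 5; no longer one exists.

5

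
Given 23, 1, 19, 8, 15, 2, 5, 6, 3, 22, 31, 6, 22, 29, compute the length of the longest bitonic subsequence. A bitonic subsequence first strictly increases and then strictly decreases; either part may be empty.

Let inc[i] be the LIS ending at i and dec[i] the longest strictly decreasing subsequence starting at i. inc = [1, 1, 2, 2, 3, 2, 3, 4, 3, 5, 6, 4, 5, 6], dec = [5, 1, 4, 3, 3, 1, 2, 2, 1, 2, 2, 1, 1, 1].
max_i inc[i]+dec[i]−1 = 7, with one witness 1, 2, 5, 6, 22, 31, 29.

7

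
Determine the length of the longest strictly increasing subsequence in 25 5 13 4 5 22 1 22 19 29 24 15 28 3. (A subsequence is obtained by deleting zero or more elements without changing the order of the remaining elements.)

Scanning left to right, the best length ending at each element is: 25→1, 5→1, 13→2, 4→1, 5→2, 22→3, 1→1, 22→3, 19→3, 29→4, 24→4, 15→3, 28→5, 3→2.
So the longest increasing subsequence has length 5, e.g. 5, 13, 22, 24, 28.

5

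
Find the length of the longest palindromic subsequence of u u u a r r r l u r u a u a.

9

One longest palindromic subsequence is uuurrruuu (positions 1,2,3,5,6,7,9,11,13); it reads the same forward and backward, and the interval DP gives dp[1][14] = 9.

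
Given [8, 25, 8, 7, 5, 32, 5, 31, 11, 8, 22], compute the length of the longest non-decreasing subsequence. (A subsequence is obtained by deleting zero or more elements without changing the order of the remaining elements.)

4

One longest non-decreasing subsequence is 8, 8, 11, 22 (positions 1,3,9,11), of length 4; no longer one exists.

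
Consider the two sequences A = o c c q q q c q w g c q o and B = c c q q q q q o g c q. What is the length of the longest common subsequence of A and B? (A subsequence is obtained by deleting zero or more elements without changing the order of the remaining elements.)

9

A longest common subsequence is ccqqqqgcq (length 9); the LCS DP confirms no longer common subsequence exists.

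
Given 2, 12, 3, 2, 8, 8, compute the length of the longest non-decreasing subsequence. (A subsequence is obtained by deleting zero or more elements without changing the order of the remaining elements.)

Let dp[i] be the longest non-decreasing subsequence ending at position i. Then dp = [1, 2, 2, 2, 3, 4].
The maximum is 4; one witness is 2, 3, 8, 8 at positions 1,3,5,6.

4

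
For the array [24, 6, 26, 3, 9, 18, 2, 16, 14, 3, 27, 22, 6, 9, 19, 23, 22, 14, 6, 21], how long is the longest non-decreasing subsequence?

One longest non-decreasing subsequence is 3, 3, 6, 9, 19, 23 (positions 4,10,13,14,15,16), of length 6; no longer one exists.

6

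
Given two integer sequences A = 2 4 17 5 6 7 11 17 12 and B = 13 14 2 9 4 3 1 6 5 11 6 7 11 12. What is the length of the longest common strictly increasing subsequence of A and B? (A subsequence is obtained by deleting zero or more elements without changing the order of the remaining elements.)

7

A longest common strictly increasing subsequence is 2, 4, 5, 6, 7, 11, 12 (length 7); it appears in order in both A and B, and no longer such subsequence exists.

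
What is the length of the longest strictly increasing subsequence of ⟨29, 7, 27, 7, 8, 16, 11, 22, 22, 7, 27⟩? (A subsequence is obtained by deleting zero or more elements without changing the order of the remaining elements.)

One longest increasing subsequence is 7, 8, 16, 22, 27 (positions 2,5,6,8,11), of length 5; no longer one exists.

5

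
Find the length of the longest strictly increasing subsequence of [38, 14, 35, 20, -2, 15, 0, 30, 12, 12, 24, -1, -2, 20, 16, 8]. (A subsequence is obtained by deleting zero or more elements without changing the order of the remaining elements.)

4

One longest increasing subsequence is -2, 0, 12, 24 (positions 5,7,9,11), of length 4; no longer one exists.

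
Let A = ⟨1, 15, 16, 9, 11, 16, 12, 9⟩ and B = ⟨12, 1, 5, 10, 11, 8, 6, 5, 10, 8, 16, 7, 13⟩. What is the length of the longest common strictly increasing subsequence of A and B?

For each value that appears in both, track the longest common increasing run ending there.
The best achievable length is 3; one witness is 1, 11, 16 (A-positions 1,5,6, B-positions 2,5,11).

3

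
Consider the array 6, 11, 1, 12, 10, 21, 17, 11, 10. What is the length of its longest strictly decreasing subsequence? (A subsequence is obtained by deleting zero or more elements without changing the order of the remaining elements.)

Scanning left to right, the best length ending at each element is: 6→1, 11→1, 1→2, 12→1, 10→2, 21→1, 17→2, 11→3, 10→4.
So the longest decreasing subsequence has length 4, e.g. 21, 17, 11, 10.

4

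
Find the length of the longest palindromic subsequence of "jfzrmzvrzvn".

One longest palindromic subsequence is zrvrz (positions 3,4,7,8,9); it reads the same forward and backward, and the interval DP gives dp[1][11] = 5.

5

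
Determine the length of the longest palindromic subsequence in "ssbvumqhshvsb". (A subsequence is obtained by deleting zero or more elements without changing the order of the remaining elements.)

7

Using dp[i][j] = 2 + dp[i+1][j−1] if the ends match, else max(dp[i+1][j], dp[i][j−1]):
dp[1][13] = 7. A witness is bvhshvb at positions 3,4,8,9,10,11,13.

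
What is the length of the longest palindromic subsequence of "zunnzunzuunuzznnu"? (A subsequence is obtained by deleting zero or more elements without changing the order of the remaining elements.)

One longest palindromic subsequence is unnzunuunuznnu (positions 2,3,4,5,6,7,9,10,11,12,14,15,16,17); it reads the same forward and backward, and the interval DP gives dp[1][17] = 14.

14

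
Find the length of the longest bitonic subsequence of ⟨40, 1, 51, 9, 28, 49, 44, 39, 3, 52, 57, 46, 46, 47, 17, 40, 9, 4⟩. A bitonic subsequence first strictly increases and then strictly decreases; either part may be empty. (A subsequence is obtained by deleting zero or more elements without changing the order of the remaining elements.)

One longest bitonic subsequence is 1, 9, 28, 49, 52, 57, 47, 40, 9, 4 (positions 2,4,5,6,10,11,14,16,17,18): it rises to 57 then falls. Length 10 is optimal.

10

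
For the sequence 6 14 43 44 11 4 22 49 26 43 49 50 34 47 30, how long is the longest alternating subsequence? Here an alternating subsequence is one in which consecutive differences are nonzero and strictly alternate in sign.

Track the best alternating length ending on an up-step vs a down-step at each position: up/down = 1/1, 2/1, 2/1, 2/1, 2/3, 1/3, 4/3, 4/1, 4/5, 6/5, 6/1, 6/1, 6/7, 8/7, 6/9.
The maximum over both is 9; one such subsequence is 6, 14, 11, 49, 26, 43, 34, 47, 30.

9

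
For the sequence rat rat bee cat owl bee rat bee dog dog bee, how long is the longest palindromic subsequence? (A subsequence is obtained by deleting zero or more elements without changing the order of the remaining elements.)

5

One longest palindromic subsequence is bee bee rat bee bee (positions 3,6,7,8,11); it reads the same forward and backward, and the interval DP gives dp[1][11] = 5.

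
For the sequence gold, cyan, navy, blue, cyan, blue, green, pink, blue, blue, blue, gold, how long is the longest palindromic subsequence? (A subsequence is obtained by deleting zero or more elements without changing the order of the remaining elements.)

7

One longest palindromic subsequence is gold blue blue blue blue blue gold (positions 1,4,6,9,10,11,12); it reads the same forward and backward, and the interval DP gives dp[1][12] = 7.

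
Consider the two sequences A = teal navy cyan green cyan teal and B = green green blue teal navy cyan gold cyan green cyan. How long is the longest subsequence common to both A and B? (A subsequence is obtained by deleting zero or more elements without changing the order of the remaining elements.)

5

A longest common subsequence is teal, navy, cyan, green, cyan (length 5); the LCS DP confirms no longer common subsequence exists.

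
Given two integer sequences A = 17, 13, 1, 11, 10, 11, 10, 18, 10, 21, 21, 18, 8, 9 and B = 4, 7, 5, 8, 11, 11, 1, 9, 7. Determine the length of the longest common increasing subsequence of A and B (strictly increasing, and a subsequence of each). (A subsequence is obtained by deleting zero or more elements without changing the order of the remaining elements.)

A longest common strictly increasing subsequence is 8, 9 (length 2); it appears in order in both A and B, and no longer such subsequence exists.

2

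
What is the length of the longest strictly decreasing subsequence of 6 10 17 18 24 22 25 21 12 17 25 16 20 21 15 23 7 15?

7

One longest decreasing subsequence is 24, 22, 21, 17, 16, 15, 7 (positions 5,6,8,10,12,15,17), of length 7; no longer one exists.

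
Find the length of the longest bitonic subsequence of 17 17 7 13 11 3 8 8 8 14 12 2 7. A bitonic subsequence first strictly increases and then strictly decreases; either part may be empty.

Let inc[i] be the LIS ending at i and dec[i] the longest strictly decreasing subsequence starting at i. inc = [1, 1, 1, 2, 2, 1, 2, 2, 2, 3, 3, 1, 2], dec = [5, 5, 3, 4, 3, 2, 2, 2, 2, 3, 2, 1, 1].
max_i inc[i]+dec[i]−1 = 5, with one witness 17, 13, 11, 8, 7.

5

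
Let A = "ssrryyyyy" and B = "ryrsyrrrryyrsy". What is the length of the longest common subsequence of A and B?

6

Backtracking the LCS table gives one alignment: s (A1,B4) → r (A3,B8) → r (A4,B9) → y (A5,B10) → y (A6,B11) → y (A9,B14).
So the longest common subsequence has length 6.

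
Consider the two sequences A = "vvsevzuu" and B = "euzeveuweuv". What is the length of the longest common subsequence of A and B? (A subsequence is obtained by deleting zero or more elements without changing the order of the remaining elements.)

Backtracking the LCS table gives one alignment: v (A2,B5) → e (A4,B6) → u (A7,B7) → u (A8,B10).
So the longest common subsequence has length 4.

4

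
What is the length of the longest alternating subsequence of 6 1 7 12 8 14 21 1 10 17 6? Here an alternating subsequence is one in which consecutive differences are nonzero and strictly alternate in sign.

A longest alternating subsequence is 6, 1, 12, 8, 14, 1, 10, 6 (positions 1,2,4,5,6,8,9,11); its 7 consecutive differences strictly alternate in sign, and length 8 is optimal.

8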